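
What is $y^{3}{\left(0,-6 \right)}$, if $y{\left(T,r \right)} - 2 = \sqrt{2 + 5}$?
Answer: $\left(2 + \sqrt{7}\right)^{3} \approx 100.27$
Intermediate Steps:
$y{\left(T,r \right)} = 2 + \sqrt{7}$ ($y{\left(T,r \right)} = 2 + \sqrt{2 + 5} = 2 + \sqrt{7}$)
$y^{3}{\left(0,-6 \right)} = \left(2 + \sqrt{7}\right)^{3}$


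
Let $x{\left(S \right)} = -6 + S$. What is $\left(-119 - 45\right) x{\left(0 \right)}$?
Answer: $984$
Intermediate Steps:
$\left(-119 - 45\right) x{\left(0 \right)} = \left(-119 - 45\right) \left(-6 + 0\right) = \left(-164\right) \left(-6\right) = 984$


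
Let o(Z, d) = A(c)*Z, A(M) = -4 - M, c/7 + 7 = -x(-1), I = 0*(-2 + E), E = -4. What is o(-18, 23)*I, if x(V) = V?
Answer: 0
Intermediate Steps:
I = 0 (I = 0*(-2 - 4) = 0*(-6) = 0)
c = -42 (c = -49 + 7*(-1*(-1)) = -49 + 7*1 = -49 + 7 = -42)
o(Z, d) = 38*Z (o(Z, d) = (-4 - 1*(-42))*Z = (-4 + 42)*Z = 38*Z)
o(-18, 23)*I = (38*(-18))*0 = -684*0 = 0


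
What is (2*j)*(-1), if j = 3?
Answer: -6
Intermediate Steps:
(2*j)*(-1) = (2*3)*(-1) = 6*(-1) = -6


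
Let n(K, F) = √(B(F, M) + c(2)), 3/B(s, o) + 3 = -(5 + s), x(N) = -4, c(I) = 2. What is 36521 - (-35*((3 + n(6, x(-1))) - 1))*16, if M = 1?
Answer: 37641 + 280*√5 ≈ 38267.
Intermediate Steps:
B(s, o) = 3/(-8 - s) (B(s, o) = 3/(-3 - (5 + s)) = 3/(-3 + (-5 - s)) = 3/(-8 - s))
n(K, F) = √(2 - 3/(8 + F)) (n(K, F) = √(-3/(8 + F) + 2) = √(2 - 3/(8 + F)))
36521 - (-35*((3 + n(6, x(-1))) - 1))*16 = 36521 - (-35*((3 + √((13 + 2*(-4))/(8 - 4))) - 1))*16 = 36521 - (-35*((3 + √((13 - 8)/4)) - 1))*16 = 36521 - (-35*((3 + √((¼)*5)) - 1))*16 = 36521 - (-35*((3 + √(5/4)) - 1))*16 = 36521 - (-35*((3 + √5/2) - 1))*16 = 36521 - (-35*(2 + √5/2))*16 = 36521 - (-70 - 35*√5/2)*16 = 36521 - (-1120 - 280*√5) = 36521 + (1120 + 280*√5) = 37641 + 280*√5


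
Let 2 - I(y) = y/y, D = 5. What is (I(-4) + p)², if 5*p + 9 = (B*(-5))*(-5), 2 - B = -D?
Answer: 29241/25 ≈ 1169.6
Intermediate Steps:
B = 7 (B = 2 - (-1)*5 = 2 - 1*(-5) = 2 + 5 = 7)
I(y) = 1 (I(y) = 2 - y/y = 2 - 1*1 = 2 - 1 = 1)
p = 166/5 (p = -9/5 + ((7*(-5))*(-5))/5 = -9/5 + (-35*(-5))/5 = -9/5 + (⅕)*175 = -9/5 + 35 = 166/5 ≈ 33.200)
(I(-4) + p)² = (1 + 166/5)² = (171/5)² = 29241/25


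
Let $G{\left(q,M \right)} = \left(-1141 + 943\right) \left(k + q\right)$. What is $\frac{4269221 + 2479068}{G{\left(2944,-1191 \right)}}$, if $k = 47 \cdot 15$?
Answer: $- \frac{6748289}{722502} \approx -9.3402$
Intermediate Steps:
$k = 705$
$G{\left(q,M \right)} = -139590 - 198 q$ ($G{\left(q,M \right)} = \left(-1141 + 943\right) \left(705 + q\right) = - 198 \left(705 + q\right) = -139590 - 198 q$)
$\frac{4269221 + 2479068}{G{\left(2944,-1191 \right)}} = \frac{4269221 + 2479068}{-139590 - 582912} = \frac{6748289}{-139590 - 582912} = \frac{6748289}{-722502} = 6748289 \left(- \frac{1}{722502}\right) = - \frac{6748289}{722502}$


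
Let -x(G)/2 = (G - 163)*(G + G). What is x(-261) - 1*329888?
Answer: -772544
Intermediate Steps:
x(G) = -4*G*(-163 + G) (x(G) = -2*(G - 163)*(G + G) = -2*(-163 + G)*2*G = -4*G*(-163 + G))
x(-261) - 1*329888 = 4*(-261)*(163 - 1*(-261)) - 1*329888 = 4*(-261)*(163 + 261) - 329888 = 4*(-261)*424 - 329888 = -442656 - 329888 = -772544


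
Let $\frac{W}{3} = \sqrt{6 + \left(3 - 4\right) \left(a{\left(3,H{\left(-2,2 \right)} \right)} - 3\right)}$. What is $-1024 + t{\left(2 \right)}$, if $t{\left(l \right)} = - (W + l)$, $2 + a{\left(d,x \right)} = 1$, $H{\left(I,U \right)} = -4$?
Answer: $-1026 - 3 \sqrt{10} \approx -1035.5$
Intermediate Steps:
$a{\left(d,x \right)} = -1$ ($a{\left(d,x \right)} = -2 + 1 = -1$)
$W = 3 \sqrt{10}$ ($W = 3 \sqrt{6 + \left(3 - 4\right) \left(-1 - 3\right)} = 3 \sqrt{6 - -4} = 3 \sqrt{6 + 4} = 3 \sqrt{10} \approx 9.4868$)
$t{\left(l \right)} = - l - 3 \sqrt{10}$ ($t{\left(l \right)} = - (3 \sqrt{10} + l) = - (l + 3 \sqrt{10}) = - l - 3 \sqrt{10}$)
$-1024 + t{\left(2 \right)} = -1024 - \left(2 + 3 \sqrt{10}\right) = -1026 - 3 \sqrt{10}$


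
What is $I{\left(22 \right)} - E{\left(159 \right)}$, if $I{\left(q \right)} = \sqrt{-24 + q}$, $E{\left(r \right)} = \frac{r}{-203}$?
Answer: $\frac{159}{203} + i \sqrt{2} \approx 0.78325 + 1.4142 i$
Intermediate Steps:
$E{\left(r \right)} = - \frac{r}{203}$ ($E{\left(r \right)} = r \left(- \frac{1}{203}\right) = - \frac{r}{203}$)
$I{\left(22 \right)} - E{\left(159 \right)} = \sqrt{-24 + 22} - \left(- \frac{1}{203}\right) 159 = \sqrt{-2} - - \frac{159}{203} = i \sqrt{2} + \frac{159}{203} = \frac{159}{203} + i \sqrt{2}$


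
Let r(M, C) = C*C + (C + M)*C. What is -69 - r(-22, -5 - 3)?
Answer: -373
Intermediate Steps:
r(M, C) = C**2 + C*(C + M)
-69 - r(-22, -5 - 3) = -69 - (-5 - 3)*(-22 + 2*(-5 - 3)) = -69 - (-8)*(-22 + 2*(-8)) = -69 - (-8)*(-22 - 16) = -69 - (-8)*(-38) = -69 - 1*304 = -69 - 304 = -373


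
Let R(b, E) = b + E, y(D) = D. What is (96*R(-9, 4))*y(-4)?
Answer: 1920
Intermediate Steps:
R(b, E) = E + b
(96*R(-9, 4))*y(-4) = (96*(4 - 9))*(-4) = (96*(-5))*(-4) = -480*(-4) = 1920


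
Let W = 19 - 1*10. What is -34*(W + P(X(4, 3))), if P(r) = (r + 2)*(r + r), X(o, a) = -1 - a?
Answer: -850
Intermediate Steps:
W = 9 (W = 19 - 10 = 9)
P(r) = 2*r*(2 + r) (P(r) = (2 + r)*(2*r) = 2*r*(2 + r))
-34*(W + P(X(4, 3))) = -34*(9 + 2*(-1 - 1*3)*(2 + (-1 - 1*3))) = -34*(9 + 2*(-1 - 3)*(2 + (-1 - 3))) = -34*(9 + 2*(-4)*(2 - 4)) = -34*(9 + 2*(-4)*(-2)) = -34*(9 + 16) = -34*25 = -850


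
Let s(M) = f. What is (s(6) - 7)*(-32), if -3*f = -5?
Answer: 512/3 ≈ 170.67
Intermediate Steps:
f = 5/3 (f = -1/3*(-5) = 5/3 ≈ 1.6667)
s(M) = 5/3
(s(6) - 7)*(-32) = (5/3 - 7)*(-32) = -16/3*(-32) = 512/3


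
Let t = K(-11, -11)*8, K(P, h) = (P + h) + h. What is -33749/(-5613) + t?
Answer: -1448083/5613 ≈ -257.99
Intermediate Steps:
K(P, h) = P + 2*h
t = -264 (t = (-11 + 2*(-11))*8 = (-11 - 22)*8 = -33*8 = -264)
-33749/(-5613) + t = -33749/(-5613) - 264 = -33749*(-1/5613) - 264 = 33749/5613 - 264 = -1448083/5613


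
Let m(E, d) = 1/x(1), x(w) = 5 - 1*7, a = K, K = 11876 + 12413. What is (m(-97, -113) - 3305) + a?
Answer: 41967/2 ≈ 20984.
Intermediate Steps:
K = 24289
a = 24289
x(w) = -2 (x(w) = 5 - 7 = -2)
m(E, d) = -1/2 (m(E, d) = 1/(-2) = -1/2)
(m(-97, -113) - 3305) + a = (-1/2 - 3305) + 24289 = -6611/2 + 24289 = 41967/2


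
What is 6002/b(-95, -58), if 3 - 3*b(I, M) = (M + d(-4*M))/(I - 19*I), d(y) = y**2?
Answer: -855285/1351 ≈ -633.08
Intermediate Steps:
b(I, M) = 1 + (M + 16*M**2)/(54*I) (b(I, M) = 1 - (M + (-4*M)**2)/(3*(I - 19*I)) = 1 - (M + 16*M**2)/(3*((-18*I))) = 1 - (M + 16*M**2)*(-1/(18*I))/3 = 1 - (-1)*(M + 16*M**2)/(54*I) = 1 + (M + 16*M**2)/(54*I))
6002/b(-95, -58) = 6002/(((1/54)*(-58 + 16*(-58)**2 + 54*(-95))/(-95))) = 6002/(((1/54)*(-1/95)*(-58 + 16*3364 - 5130))) = 6002/(((1/54)*(-1/95)*(-58 + 53824 - 5130))) = 6002/(((1/54)*(-1/95)*48636)) = 6002/(-2702/285) = 6002*(-285/2702) = -855285/1351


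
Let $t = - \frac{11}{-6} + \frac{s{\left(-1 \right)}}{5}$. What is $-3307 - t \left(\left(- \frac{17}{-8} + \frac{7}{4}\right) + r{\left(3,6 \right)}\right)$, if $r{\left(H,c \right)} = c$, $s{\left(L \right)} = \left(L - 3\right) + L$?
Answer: $- \frac{159131}{48} \approx -3315.2$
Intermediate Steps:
$s{\left(L \right)} = -3 + 2 L$ ($s{\left(L \right)} = \left(-3 + L\right) + L = -3 + 2 L$)
$t = \frac{5}{6}$ ($t = - \frac{11}{-6} + \frac{-3 + 2 \left(-1\right)}{5} = \left(-11\right) \left(- \frac{1}{6}\right) + \left(-3 - 2\right) \frac{1}{5} = \frac{11}{6} - 1 = \frac{5}{6} \approx 0.83333$)
$-3307 - t \left(\left(- \frac{17}{-8} + \frac{7}{4}\right) + r{\left(3,6 \right)}\right) = -3307 - \frac{5 \left(\left(- \frac{17}{-8} + \frac{7}{4}\right) + 6\right)}{6} = -3307 - \frac{5 \left(\left(\left(-17\right) \left(- \frac{1}{8}\right) + 7 \cdot \frac{1}{4}\right) + 6\right)}{6} = -3307 - \frac{5 \left(\left(\frac{17}{8} + \frac{7}{4}\right) + 6\right)}{6} = -3307 - \frac{5 \left(\frac{31}{8} + 6\right)}{6} = -3307 - \frac{5}{6} \cdot \frac{79}{8} = -3307 - \frac{395}{48} = - \frac{159131}{48}$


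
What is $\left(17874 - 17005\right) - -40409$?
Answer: $41278$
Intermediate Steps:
$\left(17874 - 17005\right) - -40409 = 869 + 40409 = 41278$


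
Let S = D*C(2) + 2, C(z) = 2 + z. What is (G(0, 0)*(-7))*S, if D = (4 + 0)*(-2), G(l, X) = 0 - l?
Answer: 0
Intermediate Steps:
G(l, X) = -l
D = -8 (D = 4*(-2) = -8)
S = -30 (S = -8*(2 + 2) + 2 = -8*4 + 2 = -32 + 2 = -30)
(G(0, 0)*(-7))*S = (-1*0*(-7))*(-30) = (0*(-7))*(-30) = 0*(-30) = 0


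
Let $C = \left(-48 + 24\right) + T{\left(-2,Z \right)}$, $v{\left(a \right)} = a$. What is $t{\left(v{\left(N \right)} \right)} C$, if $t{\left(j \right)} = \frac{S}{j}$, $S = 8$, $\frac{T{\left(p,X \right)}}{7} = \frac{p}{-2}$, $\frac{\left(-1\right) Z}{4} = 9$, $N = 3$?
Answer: $- \frac{136}{3} \approx -45.333$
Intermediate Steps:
$Z = -36$ ($Z = \left(-4\right) 9 = -36$)
$T{\left(p,X \right)} = - \frac{7 p}{2}$ ($T{\left(p,X \right)} = 7 \frac{p}{-2} = 7 p \left(- \frac{1}{2}\right) = 7 \left(- \frac{p}{2}\right) = - \frac{7 p}{2}$)
$t{\left(j \right)} = \frac{8}{j}$
$C = -17$ ($C = \left(-48 + 24\right) - -7 = -24 + 7 = -17$)
$t{\left(v{\left(N \right)} \right)} C = \frac{8}{3} \left(-17\right) = - \frac{136}{3}$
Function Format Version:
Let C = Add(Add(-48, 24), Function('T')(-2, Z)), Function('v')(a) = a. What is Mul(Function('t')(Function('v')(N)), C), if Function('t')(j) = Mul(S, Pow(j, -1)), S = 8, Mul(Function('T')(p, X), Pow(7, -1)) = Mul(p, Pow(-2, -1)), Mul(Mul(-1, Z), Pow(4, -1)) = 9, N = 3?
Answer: Rational(-136, 3) ≈ -45.333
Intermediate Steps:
Z = -36 (Z = Mul(-4, 9) = -36)
Function('T')(p, X) = Mul(Rational(-7, 2), p) (Function('T')(p, X) = Mul(7, Mul(p, Pow(-2, -1))) = Mul(7, Mul(p, Rational(-1, 2))) = Mul(7, Mul(Rational(-1, 2), p)) = Mul(Rational(-7, 2), p))
Function('t')(j) = Mul(8, Pow(j, -1))
C = -17 (C = Add(Add(-48, 24), Mul(Rational(-7, 2), -2)) = Add(-24, 7) = -17)
Mul(Function('t')(Function('v')(N)), C) = Mul(Mul(8, Pow(3, -1)), -17) = Mul(Mul(8, Rational(1, 3)), -17) = Mul(Rational(8, 3), -17) = Rational(-136, 3)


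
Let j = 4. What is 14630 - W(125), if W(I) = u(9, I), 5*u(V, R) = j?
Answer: 73146/5 ≈ 14629.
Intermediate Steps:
u(V, R) = ⅘ (u(V, R) = (⅕)*4 = ⅘)
W(I) = ⅘
14630 - W(125) = 14630 - 1*⅘ = 14630 - ⅘ = 73146/5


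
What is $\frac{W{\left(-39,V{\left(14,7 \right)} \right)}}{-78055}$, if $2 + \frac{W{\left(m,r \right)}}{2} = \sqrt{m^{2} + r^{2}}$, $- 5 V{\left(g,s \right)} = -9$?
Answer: $\frac{4}{78055} - \frac{6 \sqrt{4234}}{390275} \approx -0.00094911$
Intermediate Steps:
$V{\left(g,s \right)} = \frac{9}{5}$ ($V{\left(g,s \right)} = \left(- \frac{1}{5}\right) \left(-9\right) = \frac{9}{5}$)
$W{\left(m,r \right)} = -4 + 2 \sqrt{m^{2} + r^{2}}$
$\frac{W{\left(-39,V{\left(14,7 \right)} \right)}}{-78055} = \frac{-4 + 2 \sqrt{\left(-39\right)^{2} + \left(\frac{9}{5}\right)^{2}}}{-78055} = \left(-4 + 2 \sqrt{1521 + \frac{81}{25}}\right) \left(- \frac{1}{78055}\right) = \left(-4 + 2 \sqrt{\frac{38106}{25}}\right) \left(- \frac{1}{78055}\right) = \left(-4 + 2 \frac{3 \sqrt{4234}}{5}\right) \left(- \frac{1}{78055}\right) = \left(-4 + \frac{6 \sqrt{4234}}{5}\right) \left(- \frac{1}{78055}\right) = \frac{4}{78055} - \frac{6 \sqrt{4234}}{390275}$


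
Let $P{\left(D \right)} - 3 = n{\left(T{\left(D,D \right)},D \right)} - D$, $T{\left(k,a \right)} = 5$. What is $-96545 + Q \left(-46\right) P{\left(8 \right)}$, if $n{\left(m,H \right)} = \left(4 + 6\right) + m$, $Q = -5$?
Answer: $-94245$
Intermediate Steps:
$n{\left(m,H \right)} = 10 + m$
$P{\left(D \right)} = 18 - D$ ($P{\left(D \right)} = 3 - \left(-15 + D\right) = 18 - D$)
$-96545 + Q \left(-46\right) P{\left(8 \right)} = -96545 + \left(-5\right) \left(-46\right) \left(18 - 8\right) = -96545 + 230 \left(18 - 8\right) = -96545 + 230 \cdot 10 = -96545 + 2300 = -94245$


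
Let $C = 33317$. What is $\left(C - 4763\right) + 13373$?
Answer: $41927$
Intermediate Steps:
$\left(C - 4763\right) + 13373 = \left(33317 - 4763\right) + 13373 = 28554 + 13373 = 41927$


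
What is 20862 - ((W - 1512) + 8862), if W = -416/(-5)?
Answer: 67144/5 ≈ 13429.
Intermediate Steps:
W = 416/5 (W = -⅕*(-416) = 416/5 ≈ 83.200)
20862 - ((W - 1512) + 8862) = 20862 - ((416/5 - 1512) + 8862) = 20862 - (-7144/5 + 8862) = 20862 - 1*37166/5 = 20862 - 37166/5 = 67144/5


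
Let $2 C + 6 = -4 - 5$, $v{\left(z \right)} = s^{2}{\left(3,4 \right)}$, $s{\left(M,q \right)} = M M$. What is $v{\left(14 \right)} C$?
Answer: $- \frac{1215}{2} \approx -607.5$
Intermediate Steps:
$s{\left(M,q \right)} = M^{2}$
$v{\left(z \right)} = 81$ ($v{\left(z \right)} = \left(3^{2}\right)^{2} = 9^{2} = 81$)
$C = - \frac{15}{2}$ ($C = -3 + \frac{-4 - 5}{2} = -3 + \frac{1}{2} \left(-9\right) = -3 - \frac{9}{2} = - \frac{15}{2} \approx -7.5$)
$v{\left(14 \right)} C = 81 \left(- \frac{15}{2}\right) = - \frac{1215}{2}$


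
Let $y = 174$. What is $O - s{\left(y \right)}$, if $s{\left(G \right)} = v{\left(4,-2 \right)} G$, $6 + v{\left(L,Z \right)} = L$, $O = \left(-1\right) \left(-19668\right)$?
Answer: $20016$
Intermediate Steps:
$O = 19668$
$v{\left(L,Z \right)} = -6 + L$
$s{\left(G \right)} = - 2 G$ ($s{\left(G \right)} = \left(-6 + 4\right) G = - 2 G$)
$O - s{\left(y \right)} = 19668 - \left(-2\right) 174 = 19668 - -348 = 19668 + 348 = 20016$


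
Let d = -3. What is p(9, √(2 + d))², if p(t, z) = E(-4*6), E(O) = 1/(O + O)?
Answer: 1/2304 ≈ 0.00043403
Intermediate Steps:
E(O) = 1/(2*O)
p(t, z) = -1/48 (p(t, z) = 1/(2*((-4*6))) = (½)/(-24) = (½)*(-1/24) = -1/48)
p(9, √(2 + d))² = (-1/48)² = 1/2304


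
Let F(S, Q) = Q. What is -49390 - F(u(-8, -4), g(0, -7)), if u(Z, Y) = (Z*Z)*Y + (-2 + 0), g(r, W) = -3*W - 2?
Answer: -49409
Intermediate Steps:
g(r, W) = -2 - 3*W
u(Z, Y) = -2 + Y*Z² (u(Z, Y) = Z²*Y - 2 = Y*Z² - 2 = -2 + Y*Z²)
-49390 - F(u(-8, -4), g(0, -7)) = -49390 - (-2 - 3*(-7)) = -49390 - (-2 + 21) = -49390 - 1*19 = -49390 - 19 = -49409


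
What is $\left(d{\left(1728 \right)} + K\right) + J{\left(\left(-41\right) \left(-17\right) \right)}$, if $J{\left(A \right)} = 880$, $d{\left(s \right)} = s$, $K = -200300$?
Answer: $-197692$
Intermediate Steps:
$\left(d{\left(1728 \right)} + K\right) + J{\left(\left(-41\right) \left(-17\right) \right)} = \left(1728 - 200300\right) + 880 = -198572 + 880 = -197692$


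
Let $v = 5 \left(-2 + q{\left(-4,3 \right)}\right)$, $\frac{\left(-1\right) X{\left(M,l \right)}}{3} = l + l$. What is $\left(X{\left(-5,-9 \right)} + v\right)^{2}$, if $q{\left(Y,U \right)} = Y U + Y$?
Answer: $1296$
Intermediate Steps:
$X{\left(M,l \right)} = - 6 l$ ($X{\left(M,l \right)} = - 3 \left(l + l\right) = - 3 \cdot 2 l = - 6 l$)
$q{\left(Y,U \right)} = Y + U Y$ ($q{\left(Y,U \right)} = U Y + Y = Y + U Y$)
$v = -90$ ($v = 5 \left(-2 - 4 \left(1 + 3\right)\right) = 5 \left(-2 - 16\right) = 5 \left(-18\right) = -90$)
$\left(X{\left(-5,-9 \right)} + v\right)^{2} = \left(\left(-6\right) \left(-9\right) - 90\right)^{2} = \left(54 - 90\right)^{2} = \left(-36\right)^{2} = 1296$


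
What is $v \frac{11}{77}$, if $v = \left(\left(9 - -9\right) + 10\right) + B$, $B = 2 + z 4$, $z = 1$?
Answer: $\frac{34}{7} \approx 4.8571$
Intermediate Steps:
$B = 6$ ($B = 2 + 1 \cdot 4 = 2 + 4 = 6$)
$v = 34$ ($v = \left(\left(9 - -9\right) + 10\right) + 6 = \left(\left(9 + 9\right) + 10\right) + 6 = \left(18 + 10\right) + 6 = 28 + 6 = 34$)
$v \frac{11}{77} = 34 \cdot \frac{11}{77} = 34 \cdot 11 \cdot \frac{1}{77} = 34 \cdot \frac{1}{7} = \frac{34}{7}$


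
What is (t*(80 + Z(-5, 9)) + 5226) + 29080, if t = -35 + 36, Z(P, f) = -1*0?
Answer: 34386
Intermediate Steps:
Z(P, f) = 0
t = 1
(t*(80 + Z(-5, 9)) + 5226) + 29080 = (1*(80 + 0) + 5226) + 29080 = (1*80 + 5226) + 29080 = (80 + 5226) + 29080 = 5306 + 29080 = 34386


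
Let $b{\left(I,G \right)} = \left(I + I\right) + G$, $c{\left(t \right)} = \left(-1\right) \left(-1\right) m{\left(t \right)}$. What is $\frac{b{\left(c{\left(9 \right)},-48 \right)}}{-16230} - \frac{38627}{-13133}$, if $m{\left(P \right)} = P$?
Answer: $\frac{20910340}{7104953} \approx 2.9431$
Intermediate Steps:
$c{\left(t \right)} = t$ ($c{\left(t \right)} = \left(-1\right) \left(-1\right) t = 1 t = t$)
$b{\left(I,G \right)} = G + 2 I$ ($b{\left(I,G \right)} = 2 I + G = G + 2 I$)
$\frac{b{\left(c{\left(9 \right)},-48 \right)}}{-16230} - \frac{38627}{-13133} = \frac{-48 + 2 \cdot 9}{-16230} - \frac{38627}{-13133} = \left(-48 + 18\right) \left(- \frac{1}{16230}\right) - - \frac{38627}{13133} = \left(-30\right) \left(- \frac{1}{16230}\right) + \frac{38627}{13133} = \frac{1}{541} + \frac{38627}{13133} = \frac{20910340}{7104953}$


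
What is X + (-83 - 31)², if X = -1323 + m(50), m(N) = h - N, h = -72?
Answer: 11551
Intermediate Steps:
m(N) = -72 - N
X = -1445 (X = -1323 + (-72 - 1*50) = -1323 + (-72 - 50) = -1323 - 122 = -1445)
X + (-83 - 31)² = -1445 + (-83 - 31)² = -1445 + (-114)² = -1445 + 12996 = 11551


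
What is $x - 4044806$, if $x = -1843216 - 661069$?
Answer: $-6549091$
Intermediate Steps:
$x = -2504285$ ($x = -1843216 - 661069 = -2504285$)
$x - 4044806 = -2504285 - 4044806 = -6549091$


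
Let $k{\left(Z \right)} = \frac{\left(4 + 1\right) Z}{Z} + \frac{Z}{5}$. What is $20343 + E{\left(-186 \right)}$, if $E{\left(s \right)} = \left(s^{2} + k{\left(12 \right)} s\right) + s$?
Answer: $\frac{266883}{5} \approx 53377.0$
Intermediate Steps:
$k{\left(Z \right)} = 5 + \frac{Z}{5}$ ($k{\left(Z \right)} = \frac{5 Z}{Z} + Z \frac{1}{5} = 5 + \frac{Z}{5}$)
$E{\left(s \right)} = s^{2} + \frac{42 s}{5}$ ($E{\left(s \right)} = \left(s^{2} + \left(5 + \frac{1}{5} \cdot 12\right) s\right) + s = \left(s^{2} + \left(5 + \frac{12}{5}\right) s\right) + s = \left(s^{2} + \frac{37 s}{5}\right) + s = s^{2} + \frac{42 s}{5}$)
$20343 + E{\left(-186 \right)} = 20343 + \frac{1}{5} \left(-186\right) \left(42 + 5 \left(-186\right)\right) = 20343 + \frac{1}{5} \left(-186\right) \left(42 - 930\right) = 20343 + \frac{1}{5} \left(-186\right) \left(-888\right) = 20343 + \frac{165168}{5} = \frac{266883}{5}$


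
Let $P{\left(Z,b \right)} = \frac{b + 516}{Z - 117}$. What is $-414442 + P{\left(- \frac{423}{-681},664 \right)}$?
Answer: $- \frac{5474498308}{13209} \approx -4.1445 \cdot 10^{5}$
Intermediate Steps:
$P{\left(Z,b \right)} = \frac{516 + b}{-117 + Z}$
$-414442 + P{\left(- \frac{423}{-681},664 \right)} = -414442 + \frac{516 + 664}{-117 - \frac{423}{-681}} = -414442 + \frac{1}{-117 - - \frac{141}{227}} \cdot 1180 = -414442 + \frac{1}{-117 + \frac{141}{227}} \cdot 1180 = -414442 + \frac{1}{- \frac{26418}{227}} \cdot 1180 = -414442 - \frac{133930}{13209} = - \frac{5474498308}{13209}$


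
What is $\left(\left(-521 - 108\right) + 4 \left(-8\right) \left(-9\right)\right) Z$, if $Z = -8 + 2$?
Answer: $2046$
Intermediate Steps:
$Z = -6$
$\left(\left(-521 - 108\right) + 4 \left(-8\right) \left(-9\right)\right) Z = \left(\left(-521 - 108\right) + 4 \left(-8\right) \left(-9\right)\right) \left(-6\right) = \left(-629 - -288\right) \left(-6\right) = \left(-629 + 288\right) \left(-6\right) = \left(-341\right) \left(-6\right) = 2046$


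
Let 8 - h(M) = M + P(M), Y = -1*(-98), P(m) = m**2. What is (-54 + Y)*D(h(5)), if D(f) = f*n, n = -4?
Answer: 3872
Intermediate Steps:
Y = 98
h(M) = 8 - M - M**2 (h(M) = 8 - (M + M**2) = 8 + (-M - M**2) = 8 - M - M**2)
D(f) = -4*f (D(f) = f*(-4) = -4*f)
(-54 + Y)*D(h(5)) = (-54 + 98)*(-4*(8 - 1*5 - 1*5**2)) = 44*(-4*(8 - 5 - 1*25)) = 44*(-4*(8 - 5 - 25)) = 44*(-4*(-22)) = 44*88 = 3872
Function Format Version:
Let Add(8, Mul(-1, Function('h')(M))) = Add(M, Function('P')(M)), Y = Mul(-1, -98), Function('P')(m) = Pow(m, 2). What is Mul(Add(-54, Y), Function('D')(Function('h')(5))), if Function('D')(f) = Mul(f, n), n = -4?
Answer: 3872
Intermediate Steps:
Y = 98
Function('h')(M) = Add(8, Mul(-1, M), Mul(-1, Pow(M, 2))) (Function('h')(M) = Add(8, Mul(-1, Add(M, Pow(M, 2)))) = Add(8, Add(Mul(-1, M), Mul(-1, Pow(M, 2)))) = Add(8, Mul(-1, M), Mul(-1, Pow(M, 2))))
Function('D')(f) = Mul(-4, f) (Function('D')(f) = Mul(f, -4) = Mul(-4, f))
Mul(Add(-54, Y), Function('D')(Function('h')(5))) = Mul(Add(-54, 98), Mul(-4, Add(8, Mul(-1, 5), Mul(-1, Pow(5, 2))))) = Mul(44, Mul(-4, Add(8, -5, Mul(-1, 25)))) = Mul(44, Mul(-4, Add(8, -5, -25))) = Mul(44, Mul(-4, -22)) = Mul(44, 88) = 3872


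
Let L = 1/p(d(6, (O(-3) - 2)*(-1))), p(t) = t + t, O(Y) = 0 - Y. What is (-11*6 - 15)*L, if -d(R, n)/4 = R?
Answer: 27/16 ≈ 1.6875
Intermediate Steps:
O(Y) = -Y
d(R, n) = -4*R
p(t) = 2*t
L = -1/48 (L = 1/(2*(-4*6)) = 1/(2*(-24)) = 1/(-48) = -1/48 ≈ -0.020833)
(-11*6 - 15)*L = (-11*6 - 15)*(-1/48) = (-66 - 15)*(-1/48) = -81*(-1/48) = 27/16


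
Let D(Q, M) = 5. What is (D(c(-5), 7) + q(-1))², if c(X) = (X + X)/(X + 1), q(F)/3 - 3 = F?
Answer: 121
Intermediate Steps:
q(F) = 9 + 3*F
c(X) = 2*X/(1 + X) (c(X) = (2*X)/(1 + X) = 2*X/(1 + X))
(D(c(-5), 7) + q(-1))² = (5 + (9 + 3*(-1)))² = (5 + (9 - 3))² = (5 + 6)² = 11² = 121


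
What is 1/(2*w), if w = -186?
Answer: -1/372 ≈ -0.0026882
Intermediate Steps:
1/(2*w) = 1/(2*(-186)) = 1/(-372) = -1/372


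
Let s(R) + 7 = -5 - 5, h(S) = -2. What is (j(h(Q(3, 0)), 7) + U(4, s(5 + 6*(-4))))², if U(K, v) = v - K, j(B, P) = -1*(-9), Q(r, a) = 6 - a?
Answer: 144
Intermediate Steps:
s(R) = -17 (s(R) = -7 + (-5 - 5) = -7 - 10 = -17)
j(B, P) = 9
(j(h(Q(3, 0)), 7) + U(4, s(5 + 6*(-4))))² = (9 + (-17 - 1*4))² = (9 + (-17 - 4))² = (9 - 21)² = (-12)² = 144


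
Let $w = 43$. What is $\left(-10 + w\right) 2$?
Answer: $66$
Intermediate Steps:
$\left(-10 + w\right) 2 = \left(-10 + 43\right) 2 = 33 \cdot 2 = 66$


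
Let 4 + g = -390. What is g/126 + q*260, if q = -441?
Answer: -7223777/63 ≈ -1.1466e+5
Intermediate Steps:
g = -394 (g = -4 - 390 = -394)
g/126 + q*260 = -394/126 - 441*260 = -394*1/126 - 114660 = -197/63 - 114660 = -7223777/63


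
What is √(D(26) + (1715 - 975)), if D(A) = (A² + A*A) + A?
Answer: √2118 ≈ 46.022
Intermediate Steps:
D(A) = A + 2*A² (D(A) = (A² + A²) + A = 2*A² + A = A + 2*A²)
√(D(26) + (1715 - 975)) = √(26*(1 + 2*26) + (1715 - 975)) = √(26*(1 + 52) + 740) = √(26*53 + 740) = √(1378 + 740) = √2118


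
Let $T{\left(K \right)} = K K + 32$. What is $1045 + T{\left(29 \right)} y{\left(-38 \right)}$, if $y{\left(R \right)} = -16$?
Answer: $-12923$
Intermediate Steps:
$T{\left(K \right)} = 32 + K^{2}$ ($T{\left(K \right)} = K^{2} + 32 = 32 + K^{2}$)
$1045 + T{\left(29 \right)} y{\left(-38 \right)} = 1045 + \left(32 + 29^{2}\right) \left(-16\right) = 1045 + \left(32 + 841\right) \left(-16\right) = 1045 + 873 \left(-16\right) = 1045 - 13968 = -12923$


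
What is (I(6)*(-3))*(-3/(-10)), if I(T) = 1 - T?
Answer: 9/2 ≈ 4.5000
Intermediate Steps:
(I(6)*(-3))*(-3/(-10)) = ((1 - 1*6)*(-3))*(-3/(-10)) = ((1 - 6)*(-3))*(-3*(-1/10)) = -5*(-3)*(3/10) = 15*(3/10) = 9/2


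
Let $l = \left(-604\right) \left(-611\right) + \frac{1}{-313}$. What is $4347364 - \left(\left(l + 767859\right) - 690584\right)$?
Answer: $\frac{1221027086}{313} \approx 3.901 \cdot 10^{6}$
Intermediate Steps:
$l = \frac{115510771}{313}$ ($l = 369044 - \frac{1}{313} = \frac{115510771}{313} \approx 3.6904 \cdot 10^{5}$)
$4347364 - \left(\left(l + 767859\right) - 690584\right) = 4347364 - \left(\left(\frac{115510771}{313} + 767859\right) - 690584\right) = 4347364 - \left(\frac{355850638}{313} - 690584\right) = 4347364 - \frac{139697846}{313} = \frac{1221027086}{313}$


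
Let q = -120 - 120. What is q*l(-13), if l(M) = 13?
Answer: -3120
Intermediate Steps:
q = -240
q*l(-13) = -240*13 = -3120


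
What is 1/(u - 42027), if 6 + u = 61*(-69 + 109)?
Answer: -1/39593 ≈ -2.5257e-5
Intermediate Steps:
u = 2434 (u = -6 + 61*(-69 + 109) = -6 + 61*40 = -6 + 2440 = 2434)
1/(u - 42027) = 1/(2434 - 42027) = 1/(-39593) = -1/39593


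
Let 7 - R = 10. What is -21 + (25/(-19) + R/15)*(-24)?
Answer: 1461/95 ≈ 15.379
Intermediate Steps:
R = -3 (R = 7 - 1*10 = 7 - 10 = -3)
-21 + (25/(-19) + R/15)*(-24) = -21 + (25/(-19) - 3/15)*(-24) = -21 + (25*(-1/19) - 3*1/15)*(-24) = -21 + (-25/19 - ⅕)*(-24) = -21 - 144/95*(-24) = -21 + 3456/95 = 1461/95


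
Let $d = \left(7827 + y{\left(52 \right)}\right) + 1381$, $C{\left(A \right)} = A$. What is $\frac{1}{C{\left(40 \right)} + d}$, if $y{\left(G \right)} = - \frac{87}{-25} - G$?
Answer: $\frac{25}{229987} \approx 0.0001087$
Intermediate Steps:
$y{\left(G \right)} = \frac{87}{25} - G$ ($y{\left(G \right)} = \left(-87\right) \left(- \frac{1}{25}\right) - G = \frac{87}{25} - G$)
$d = \frac{228987}{25}$ ($d = \left(7827 + \left(\frac{87}{25} - 52\right)\right) + 1381 = \left(7827 - \frac{1213}{25}\right) + 1381 = \frac{194462}{25} + 1381 = \frac{228987}{25} \approx 9159.5$)
$\frac{1}{C{\left(40 \right)} + d} = \frac{1}{40 + \frac{228987}{25}} = \frac{1}{\frac{229987}{25}} = \frac{25}{229987}$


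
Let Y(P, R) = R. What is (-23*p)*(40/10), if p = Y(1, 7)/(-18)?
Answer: 322/9 ≈ 35.778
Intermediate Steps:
p = -7/18 (p = 7/(-18) = 7*(-1/18) = -7/18 ≈ -0.38889)
(-23*p)*(40/10) = (-23*(-7/18))*(40/10) = 161*(40*(1/10))/18 = (161/18)*4 = 322/9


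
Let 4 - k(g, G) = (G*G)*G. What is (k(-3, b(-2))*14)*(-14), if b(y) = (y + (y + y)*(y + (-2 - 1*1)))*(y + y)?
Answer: -73157392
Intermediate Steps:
b(y) = 2*y*(y + 2*y*(-3 + y)) (b(y) = (y + (2*y)*(y + (-2 - 1)))*(2*y) = (y + (2*y)*(y - 3))*(2*y) = (y + (2*y)*(-3 + y))*(2*y) = (y + 2*y*(-3 + y))*(2*y) = 2*y*(y + 2*y*(-3 + y)))
k(g, G) = 4 - G³ (k(g, G) = 4 - G*G*G = 4 - G²*G = 4 - G³)
(k(-3, b(-2))*14)*(-14) = ((4 - ((-2)²*(-10 + 4*(-2)))³)*14)*(-14) = ((4 - (4*(-10 - 8))³)*14)*(-14) = ((4 - (4*(-18))³)*14)*(-14) = ((4 - 1*(-72)³)*14)*(-14) = ((4 - 1*(-373248))*14)*(-14) = ((4 + 373248)*14)*(-14) = (373252*14)*(-14) = 5225528*(-14) = -73157392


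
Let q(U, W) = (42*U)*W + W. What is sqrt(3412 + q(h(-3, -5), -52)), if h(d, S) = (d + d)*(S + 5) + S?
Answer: 2*sqrt(3570) ≈ 119.50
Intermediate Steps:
h(d, S) = S + 2*d*(5 + S) (h(d, S) = (2*d)*(5 + S) + S = 2*d*(5 + S) + S = S + 2*d*(5 + S))
q(U, W) = W + 42*U*W (q(U, W) = 42*U*W + W = W + 42*U*W)
sqrt(3412 + q(h(-3, -5), -52)) = sqrt(3412 - 52*(1 + 42*(-5 + 10*(-3) + 2*(-5)*(-3)))) = sqrt(3412 - 52*(1 + 42*(-5 - 30 + 30))) = sqrt(3412 - 52*(1 + 42*(-5))) = sqrt(3412 - 52*(1 - 210)) = sqrt(3412 - 52*(-209)) = sqrt(3412 + 10868) = sqrt(14280) = 2*sqrt(3570)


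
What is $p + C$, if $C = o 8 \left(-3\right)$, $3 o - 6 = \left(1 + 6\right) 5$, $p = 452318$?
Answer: $451990$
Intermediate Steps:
$o = \frac{41}{3}$ ($o = 2 + \frac{\left(1 + 6\right) 5}{3} = 2 + \frac{7 \cdot 5}{3} = 2 + \frac{1}{3} \cdot 35 = 2 + \frac{35}{3} = \frac{41}{3} \approx 13.667$)
$C = -328$ ($C = \frac{41}{3} \cdot 8 \left(-3\right) = \frac{328}{3} \left(-3\right) = -328$)
$p + C = 452318 - 328 = 451990$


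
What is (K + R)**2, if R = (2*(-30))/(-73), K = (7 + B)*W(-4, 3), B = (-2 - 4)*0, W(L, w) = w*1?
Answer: 2537649/5329 ≈ 476.20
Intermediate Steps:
W(L, w) = w
B = 0 (B = -6*0 = 0)
K = 21 (K = (7 + 0)*3 = 7*3 = 21)
R = 60/73 (R = -60*(-1/73) = 60/73 ≈ 0.82192)
(K + R)**2 = (21 + 60/73)**2 = (1593/73)**2 = 2537649/5329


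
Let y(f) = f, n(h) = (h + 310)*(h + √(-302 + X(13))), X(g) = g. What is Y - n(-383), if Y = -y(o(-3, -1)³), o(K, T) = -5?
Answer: -27834 + 1241*I ≈ -27834.0 + 1241.0*I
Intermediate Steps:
n(h) = (310 + h)*(h + 17*I) (n(h) = (h + 310)*(h + √(-302 + 13)) = (310 + h)*(h + √(-289)) = (310 + h)*(h + 17*I))
Y = 125 (Y = -1*(-5)³ = -1*(-125) = 125)
Y - n(-383) = 125 - ((-383)² + 5270*I - 383*(310 + 17*I)) = 125 - (146689 + 5270*I + (-118730 - 6511*I)) = 125 - (27959 - 1241*I) = 125 + (-27959 + 1241*I) = -27834 + 1241*I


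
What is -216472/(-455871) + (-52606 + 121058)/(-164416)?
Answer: 1096544665/18738121584 ≈ 0.058519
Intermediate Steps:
-216472/(-455871) + (-52606 + 121058)/(-164416) = -216472*(-1/455871) + 68452*(-1/164416) = 216472/455871 - 17113/41104 = 1096544665/18738121584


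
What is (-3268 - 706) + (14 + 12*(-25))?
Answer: -4260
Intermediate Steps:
(-3268 - 706) + (14 + 12*(-25)) = -3974 + (14 - 300) = -3974 - 286 = -4260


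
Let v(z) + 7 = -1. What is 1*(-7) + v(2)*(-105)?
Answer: 833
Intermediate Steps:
v(z) = -8 (v(z) = -7 - 1 = -8)
1*(-7) + v(2)*(-105) = 1*(-7) - 8*(-105) = -7 + 840 = 833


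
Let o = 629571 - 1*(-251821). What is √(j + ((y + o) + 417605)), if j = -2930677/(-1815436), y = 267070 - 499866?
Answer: √878499741840188867/907718 ≈ 1032.6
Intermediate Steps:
o = 881392 (o = 629571 + 251821 = 881392)
y = -232796
j = 2930677/1815436 (j = -2930677*(-1/1815436) = 2930677/1815436 ≈ 1.6143)
√(j + ((y + o) + 417605)) = √(2930677/1815436 + ((-232796 + 881392) + 417605)) = √(2930677/1815436 + (648596 + 417605)) = √(2930677/1815436 + 1066201) = √(1935622609313/1815436) = √878499741840188867/907718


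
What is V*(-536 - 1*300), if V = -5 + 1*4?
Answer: 836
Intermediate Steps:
V = -1 (V = -5 + 4 = -1)
V*(-536 - 1*300) = -(-536 - 1*300) = -(-536 - 300) = -1*(-836) = 836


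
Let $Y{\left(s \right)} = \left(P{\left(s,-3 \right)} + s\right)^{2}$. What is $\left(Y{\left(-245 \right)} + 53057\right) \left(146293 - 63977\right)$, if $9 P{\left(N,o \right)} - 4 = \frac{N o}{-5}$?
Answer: $\frac{807579309836}{81} \approx 9.9701 \cdot 10^{9}$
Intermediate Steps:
$P{\left(N,o \right)} = \frac{4}{9} - \frac{N o}{45}$ ($P{\left(N,o \right)} = \frac{4}{9} + \frac{N o \frac{1}{-5}}{9} = \frac{4}{9} + \frac{N o \left(- \frac{1}{5}\right)}{9} = \frac{4}{9} + \frac{\left(- \frac{1}{5}\right) N o}{9} = \frac{4}{9} - \frac{N o}{45}$)
$Y{\left(s \right)} = \left(\frac{4}{9} + \frac{16 s}{15}\right)^{2}$ ($Y{\left(s \right)} = \left(\left(\frac{4}{9} - \frac{1}{45} s \left(-3\right)\right) + s\right)^{2} = \left(\left(\frac{4}{9} + \frac{s}{15}\right) + s\right)^{2} = \left(\frac{4}{9} + \frac{16 s}{15}\right)^{2}$)
$\left(Y{\left(-245 \right)} + 53057\right) \left(146293 - 63977\right) = \left(\frac{16 \left(5 + 12 \left(-245\right)\right)^{2}}{2025} + 53057\right) \left(146293 - 63977\right) = \left(\frac{16 \left(5 - 2940\right)^{2}}{2025} + 53057\right) \left(146293 + \left(-104719 + 40742\right)\right) = \left(\frac{16 \left(-2935\right)^{2}}{2025} + 53057\right) \left(146293 - 63977\right) = \left(\frac{16}{2025} \cdot 8614225 + 53057\right) 82316 = \left(\frac{5513104}{81} + 53057\right) 82316 = \frac{9810721}{81} \cdot 82316 = \frac{807579309836}{81}$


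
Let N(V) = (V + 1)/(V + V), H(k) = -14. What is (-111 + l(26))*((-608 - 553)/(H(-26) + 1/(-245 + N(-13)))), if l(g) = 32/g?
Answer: -5266798713/578747 ≈ -9100.3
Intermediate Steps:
N(V) = (1 + V)/(2*V) (N(V) = (1 + V)/((2*V)) = (1 + V)*(1/(2*V)) = (1 + V)/(2*V))
(-111 + l(26))*((-608 - 553)/(H(-26) + 1/(-245 + N(-13)))) = (-111 + 32/26)*((-608 - 553)/(-14 + 1/(-245 + (1/2)*(1 - 13)/(-13)))) = (-111 + 32*(1/26))*(-1161/(-14 + 1/(-245 + (1/2)*(-1/13)*(-12)))) = (-111 + 16/13)*(-1161/(-14 + 1/(-245 + 6/13))) = -(-1656747)/(13*(-14 + 1/(-3179/13))) = -(-1656747)/(13*(-14 - 13/3179)) = -(-1656747)/(13*(-44519/3179)) = -(-1656747)*(-3179)/(13*44519) = -1427/13*3690819/44519 = -5266798713/578747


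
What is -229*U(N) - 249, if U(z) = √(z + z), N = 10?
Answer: -249 - 458*√5 ≈ -1273.1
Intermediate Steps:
U(z) = √2*√z (U(z) = √(2*z) = √2*√z)
-229*U(N) - 249 = -229*√2*√10 - 249 = -458*√5 - 249 = -249 - 458*√5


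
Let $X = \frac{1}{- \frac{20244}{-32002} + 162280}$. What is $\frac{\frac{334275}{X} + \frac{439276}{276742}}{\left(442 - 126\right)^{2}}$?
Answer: $\frac{15013183998044633711}{27636076298822} \approx 5.4325 \cdot 10^{5}$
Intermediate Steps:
$X = \frac{16001}{2596652402}$ ($X = \frac{1}{\left(-20244\right) \left(- \frac{1}{32002}\right) + 162280} = \frac{1}{\frac{10122}{16001} + 162280} = \frac{1}{\frac{2596652402}{16001}} = \frac{16001}{2596652402} \approx 6.1622 \cdot 10^{-6}$)
$\frac{\frac{334275}{X} + \frac{439276}{276742}}{\left(442 - 126\right)^{2}} = \frac{\frac{334275}{\frac{16001}{2596652402}} + \frac{439276}{276742}}{\left(442 - 126\right)^{2}} = \frac{334275 \cdot \frac{2596652402}{16001} + 439276 \cdot \frac{1}{276742}}{316^{2}} = \frac{\frac{867995981678550}{16001} + \frac{219638}{138371}}{99856} = \frac{120105471984357069688}{2214074371} \cdot \frac{1}{99856} = \frac{15013183998044633711}{27636076298822}$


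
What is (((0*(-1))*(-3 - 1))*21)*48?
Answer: 0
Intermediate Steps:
(((0*(-1))*(-3 - 1))*21)*48 = ((0*(-4))*21)*48 = (0*21)*48 = 0*48 = 0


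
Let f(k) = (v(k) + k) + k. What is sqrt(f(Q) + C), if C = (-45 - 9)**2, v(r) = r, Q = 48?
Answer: 6*sqrt(85) ≈ 55.317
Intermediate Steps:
C = 2916 (C = (-54)**2 = 2916)
f(k) = 3*k (f(k) = (k + k) + k = 2*k + k = 3*k)
sqrt(f(Q) + C) = sqrt(3*48 + 2916) = sqrt(144 + 2916) = sqrt(3060) = 6*sqrt(85)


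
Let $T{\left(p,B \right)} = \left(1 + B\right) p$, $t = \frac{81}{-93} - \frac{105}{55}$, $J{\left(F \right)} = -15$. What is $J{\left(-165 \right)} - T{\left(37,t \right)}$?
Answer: $\frac{17344}{341} \approx 50.862$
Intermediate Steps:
$t = - \frac{948}{341}$ ($t = 81 \left(- \frac{1}{93}\right) - \frac{21}{11} = - \frac{27}{31} - \frac{21}{11} = - \frac{948}{341} \approx -2.7801$)
$T{\left(p,B \right)} = p \left(1 + B\right)$
$J{\left(-165 \right)} - T{\left(37,t \right)} = -15 - 37 \left(1 - \frac{948}{341}\right) = -15 - 37 \left(- \frac{607}{341}\right) = -15 - - \frac{22459}{341} = -15 + \frac{22459}{341} = \frac{17344}{341}$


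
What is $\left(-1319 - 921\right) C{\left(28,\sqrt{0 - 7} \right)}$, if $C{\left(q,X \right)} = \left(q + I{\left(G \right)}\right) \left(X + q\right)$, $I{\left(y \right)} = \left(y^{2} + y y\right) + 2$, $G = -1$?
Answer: $-2007040 - 71680 i \sqrt{7} \approx -2.007 \cdot 10^{6} - 1.8965 \cdot 10^{5} i$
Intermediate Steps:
$I{\left(y \right)} = 2 + 2 y^{2}$ ($I{\left(y \right)} = \left(y^{2} + y^{2}\right) + 2 = 2 y^{2} + 2 = 2 + 2 y^{2}$)
$C{\left(q,X \right)} = \left(4 + q\right) \left(X + q\right)$ ($C{\left(q,X \right)} = \left(q + \left(2 + 2 \left(-1\right)^{2}\right)\right) \left(X + q\right) = \left(q + \left(2 + 2 \cdot 1\right)\right) \left(X + q\right) = \left(q + \left(2 + 2\right)\right) \left(X + q\right) = \left(q + 4\right) \left(X + q\right) = \left(4 + q\right) \left(X + q\right)$)
$\left(-1319 - 921\right) C{\left(28,\sqrt{0 - 7} \right)} = \left(-1319 - 921\right) \left(28^{2} + 4 \sqrt{0 - 7} + 4 \cdot 28 + \sqrt{0 - 7} \cdot 28\right) = - 2240 \left(784 + 4 \sqrt{-7} + 112 + \sqrt{-7} \cdot 28\right) = - 2240 \left(784 + 4 i \sqrt{7} + 112 + i \sqrt{7} \cdot 28\right) = - 2240 \left(784 + 4 i \sqrt{7} + 112 + 28 i \sqrt{7}\right) = - 2240 \left(896 + 32 i \sqrt{7}\right) = -2007040 - 71680 i \sqrt{7}$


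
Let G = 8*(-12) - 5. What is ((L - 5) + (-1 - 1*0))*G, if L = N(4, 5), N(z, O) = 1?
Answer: 505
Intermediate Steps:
L = 1
G = -101 (G = -96 - 5 = -101)
((L - 5) + (-1 - 1*0))*G = ((1 - 5) + (-1 - 1*0))*(-101) = (-4 + (-1 + 0))*(-101) = (-4 - 1)*(-101) = -5*(-101) = 505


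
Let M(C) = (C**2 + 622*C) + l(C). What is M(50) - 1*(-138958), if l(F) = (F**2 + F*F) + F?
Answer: 177608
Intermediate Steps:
l(F) = F + 2*F**2 (l(F) = (F**2 + F**2) + F = 2*F**2 + F = F + 2*F**2)
M(C) = C**2 + 622*C + C*(1 + 2*C) (M(C) = (C**2 + 622*C) + C*(1 + 2*C) = C**2 + 622*C + C*(1 + 2*C))
M(50) - 1*(-138958) = 50*(623 + 3*50) - 1*(-138958) = 50*(623 + 150) + 138958 = 50*773 + 138958 = 38650 + 138958 = 177608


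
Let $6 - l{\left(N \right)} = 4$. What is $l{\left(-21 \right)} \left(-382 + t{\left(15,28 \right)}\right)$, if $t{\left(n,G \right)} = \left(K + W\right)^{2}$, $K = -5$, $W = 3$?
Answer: $-756$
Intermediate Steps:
$t{\left(n,G \right)} = 4$ ($t{\left(n,G \right)} = \left(-5 + 3\right)^{2} = \left(-2\right)^{2} = 4$)
$l{\left(N \right)} = 2$ ($l{\left(N \right)} = 6 - 4 = 2$)
$l{\left(-21 \right)} \left(-382 + t{\left(15,28 \right)}\right) = 2 \left(-382 + 4\right) = 2 \left(-378\right) = -756$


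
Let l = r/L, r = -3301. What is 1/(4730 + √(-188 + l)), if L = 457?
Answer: 2161610/10224504517 - 3*I*√4530241/10224504517 ≈ 0.00021141 - 6.2451e-7*I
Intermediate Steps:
l = -3301/457 ≈ -7.2232
1/(4730 + √(-188 + l)) = 1/(4730 + √(-188 - 3301/457)) = 1/(4730 + √(-89217/457)) = 1/(4730 + 3*I*√4530241/457)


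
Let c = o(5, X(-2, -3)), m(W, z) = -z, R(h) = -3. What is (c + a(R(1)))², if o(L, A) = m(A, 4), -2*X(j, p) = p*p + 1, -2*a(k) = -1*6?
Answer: 1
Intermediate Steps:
a(k) = 3 (a(k) = -(-1)*6/2 = -½*(-6) = 3)
X(j, p) = -½ - p²/2 (X(j, p) = -(p*p + 1)/2 = -(p² + 1)/2 = -(1 + p²)/2 = -½ - p²/2)
o(L, A) = -4 (o(L, A) = -1*4 = -4)
c = -4
(c + a(R(1)))² = (-4 + 3)² = (-1)² = 1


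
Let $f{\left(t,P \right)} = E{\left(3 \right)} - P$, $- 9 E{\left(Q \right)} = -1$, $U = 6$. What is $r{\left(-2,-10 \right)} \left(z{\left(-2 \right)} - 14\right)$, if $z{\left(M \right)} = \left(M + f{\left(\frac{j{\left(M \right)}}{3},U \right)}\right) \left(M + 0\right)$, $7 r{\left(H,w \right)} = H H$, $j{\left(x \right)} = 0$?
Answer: $\frac{64}{63} \approx 1.0159$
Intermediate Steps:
$E{\left(Q \right)} = \frac{1}{9}$ ($E{\left(Q \right)} = \left(- \frac{1}{9}\right) \left(-1\right) = \frac{1}{9}$)
$f{\left(t,P \right)} = \frac{1}{9} - P$
$r{\left(H,w \right)} = \frac{H^{2}}{7}$ ($r{\left(H,w \right)} = \frac{H H}{7} = \frac{H^{2}}{7}$)
$z{\left(M \right)} = M \left(- \frac{53}{9} + M\right)$ ($z{\left(M \right)} = \left(M + \left(\frac{1}{9} - 6\right)\right) \left(M + 0\right) = \left(M + \left(\frac{1}{9} - 6\right)\right) M = \left(M - \frac{53}{9}\right) M = \left(- \frac{53}{9} + M\right) M = M \left(- \frac{53}{9} + M\right)$)
$r{\left(-2,-10 \right)} \left(z{\left(-2 \right)} - 14\right) = \frac{\left(-2\right)^{2}}{7} \left(\frac{1}{9} \left(-2\right) \left(-53 + 9 \left(-2\right)\right) - 14\right) = \frac{1}{7} \cdot 4 \left(\frac{1}{9} \left(-2\right) \left(-53 - 18\right) - 14\right) = \frac{4 \left(\frac{1}{9} \left(-2\right) \left(-71\right) - 14\right)}{7} = \frac{4 \left(\frac{142}{9} - 14\right)}{7} = \frac{4}{7} \cdot \frac{16}{9} = \frac{64}{63}$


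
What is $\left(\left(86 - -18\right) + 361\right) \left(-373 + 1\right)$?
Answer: $-172980$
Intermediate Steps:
$\left(\left(86 - -18\right) + 361\right) \left(-373 + 1\right) = \left(\left(86 + 18\right) + 361\right) \left(-372\right) = \left(104 + 361\right) \left(-372\right) = 465 \left(-372\right) = -172980$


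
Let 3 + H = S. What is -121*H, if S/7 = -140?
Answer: 118943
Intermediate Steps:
S = -980 (S = 7*(-140) = -980)
H = -983 (H = -3 - 980 = -983)
-121*H = -121*(-983) = 118943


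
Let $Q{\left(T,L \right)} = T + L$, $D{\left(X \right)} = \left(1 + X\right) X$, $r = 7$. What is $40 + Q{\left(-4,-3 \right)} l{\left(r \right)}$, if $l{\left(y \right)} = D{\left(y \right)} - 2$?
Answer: $-338$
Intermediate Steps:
$D{\left(X \right)} = X \left(1 + X\right)$
$Q{\left(T,L \right)} = L + T$
$l{\left(y \right)} = -2 + y \left(1 + y\right)$ ($l{\left(y \right)} = y \left(1 + y\right) - 2 = -2 + y \left(1 + y\right)$)
$40 + Q{\left(-4,-3 \right)} l{\left(r \right)} = 40 + \left(-3 - 4\right) \left(-2 + 7 \left(1 + 7\right)\right) = 40 - 7 \left(-2 + 7 \cdot 8\right) = 40 - 7 \left(-2 + 56\right) = 40 - 378 = -338$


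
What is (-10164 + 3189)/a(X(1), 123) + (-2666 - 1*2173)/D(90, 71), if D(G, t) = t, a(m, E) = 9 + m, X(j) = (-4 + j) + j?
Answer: -529098/497 ≈ -1064.6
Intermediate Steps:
X(j) = -4 + 2*j
(-10164 + 3189)/a(X(1), 123) + (-2666 - 1*2173)/D(90, 71) = (-10164 + 3189)/(9 + (-4 + 2*1)) + (-2666 - 1*2173)/71 = -6975/(9 + (-4 + 2)) + (-2666 - 2173)*(1/71) = -6975/(9 - 2) - 4839*1/71 = -6975/7 - 4839/71 = -529098/497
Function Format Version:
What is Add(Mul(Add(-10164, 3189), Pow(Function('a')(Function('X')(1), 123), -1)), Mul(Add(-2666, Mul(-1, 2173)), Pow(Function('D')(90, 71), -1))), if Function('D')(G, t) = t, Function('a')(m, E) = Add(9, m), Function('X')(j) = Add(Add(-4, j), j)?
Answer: Rational(-529098, 497) ≈ -1064.6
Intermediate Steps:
Function('X')(j) = Add(-4, Mul(2, j))
Add(Mul(Add(-10164, 3189), Pow(Function('a')(Function('X')(1), 123), -1)), Mul(Add(-2666, Mul(-1, 2173)), Pow(Function('D')(90, 71), -1))) = Add(Mul(Add(-10164, 3189), Pow(Add(9, Add(-4, Mul(2, 1))), -1)), Mul(Add(-2666, Mul(-1, 2173)), Pow(71, -1))) = Add(Mul(-6975, Pow(Add(9, Add(-4, 2)), -1)), Mul(Add(-2666, -2173), Rational(1, 71))) = Add(Mul(-6975, Pow(Add(9, -2), -1)), Mul(-4839, Rational(1, 71))) = Add(Mul(-6975, Pow(7, -1)), Rational(-4839, 71)) = Add(Mul(-6975, Rational(1, 7)), Rational(-4839, 71)) = Add(Rational(-6975, 7), Rational(-4839, 71)) = Rational(-529098, 497)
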